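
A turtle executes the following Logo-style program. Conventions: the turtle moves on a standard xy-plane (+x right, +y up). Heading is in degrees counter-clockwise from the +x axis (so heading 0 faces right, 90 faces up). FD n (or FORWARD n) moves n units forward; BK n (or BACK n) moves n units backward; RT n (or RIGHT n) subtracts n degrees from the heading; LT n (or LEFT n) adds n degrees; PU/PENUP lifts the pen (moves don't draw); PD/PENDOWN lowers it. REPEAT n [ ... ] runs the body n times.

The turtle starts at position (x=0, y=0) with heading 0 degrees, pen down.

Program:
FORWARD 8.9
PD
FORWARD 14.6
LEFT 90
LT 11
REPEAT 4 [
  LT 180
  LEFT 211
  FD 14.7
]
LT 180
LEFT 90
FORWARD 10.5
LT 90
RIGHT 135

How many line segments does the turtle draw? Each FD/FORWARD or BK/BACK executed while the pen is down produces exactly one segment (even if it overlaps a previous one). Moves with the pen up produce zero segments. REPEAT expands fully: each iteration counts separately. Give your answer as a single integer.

Answer: 7

Derivation:
Executing turtle program step by step:
Start: pos=(0,0), heading=0, pen down
FD 8.9: (0,0) -> (8.9,0) [heading=0, draw]
PD: pen down
FD 14.6: (8.9,0) -> (23.5,0) [heading=0, draw]
LT 90: heading 0 -> 90
LT 11: heading 90 -> 101
REPEAT 4 [
  -- iteration 1/4 --
  LT 180: heading 101 -> 281
  LT 211: heading 281 -> 132
  FD 14.7: (23.5,0) -> (13.664,10.924) [heading=132, draw]
  -- iteration 2/4 --
  LT 180: heading 132 -> 312
  LT 211: heading 312 -> 163
  FD 14.7: (13.664,10.924) -> (-0.394,15.222) [heading=163, draw]
  -- iteration 3/4 --
  LT 180: heading 163 -> 343
  LT 211: heading 343 -> 194
  FD 14.7: (-0.394,15.222) -> (-14.657,11.666) [heading=194, draw]
  -- iteration 4/4 --
  LT 180: heading 194 -> 14
  LT 211: heading 14 -> 225
  FD 14.7: (-14.657,11.666) -> (-25.052,1.271) [heading=225, draw]
]
LT 180: heading 225 -> 45
LT 90: heading 45 -> 135
FD 10.5: (-25.052,1.271) -> (-32.476,8.696) [heading=135, draw]
LT 90: heading 135 -> 225
RT 135: heading 225 -> 90
Final: pos=(-32.476,8.696), heading=90, 7 segment(s) drawn
Segments drawn: 7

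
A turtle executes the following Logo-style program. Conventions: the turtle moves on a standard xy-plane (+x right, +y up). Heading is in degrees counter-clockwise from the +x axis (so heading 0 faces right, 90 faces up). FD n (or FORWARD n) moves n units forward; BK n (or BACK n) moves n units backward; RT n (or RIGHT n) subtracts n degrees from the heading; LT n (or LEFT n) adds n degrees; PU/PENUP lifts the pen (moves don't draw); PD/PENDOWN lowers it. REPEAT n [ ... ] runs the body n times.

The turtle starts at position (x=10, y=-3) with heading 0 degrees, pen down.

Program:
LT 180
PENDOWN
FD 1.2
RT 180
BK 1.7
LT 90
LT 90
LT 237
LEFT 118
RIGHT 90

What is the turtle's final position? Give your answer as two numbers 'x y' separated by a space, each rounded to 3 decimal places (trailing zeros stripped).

Answer: 7.1 -3

Derivation:
Executing turtle program step by step:
Start: pos=(10,-3), heading=0, pen down
LT 180: heading 0 -> 180
PD: pen down
FD 1.2: (10,-3) -> (8.8,-3) [heading=180, draw]
RT 180: heading 180 -> 0
BK 1.7: (8.8,-3) -> (7.1,-3) [heading=0, draw]
LT 90: heading 0 -> 90
LT 90: heading 90 -> 180
LT 237: heading 180 -> 57
LT 118: heading 57 -> 175
RT 90: heading 175 -> 85
Final: pos=(7.1,-3), heading=85, 2 segment(s) drawn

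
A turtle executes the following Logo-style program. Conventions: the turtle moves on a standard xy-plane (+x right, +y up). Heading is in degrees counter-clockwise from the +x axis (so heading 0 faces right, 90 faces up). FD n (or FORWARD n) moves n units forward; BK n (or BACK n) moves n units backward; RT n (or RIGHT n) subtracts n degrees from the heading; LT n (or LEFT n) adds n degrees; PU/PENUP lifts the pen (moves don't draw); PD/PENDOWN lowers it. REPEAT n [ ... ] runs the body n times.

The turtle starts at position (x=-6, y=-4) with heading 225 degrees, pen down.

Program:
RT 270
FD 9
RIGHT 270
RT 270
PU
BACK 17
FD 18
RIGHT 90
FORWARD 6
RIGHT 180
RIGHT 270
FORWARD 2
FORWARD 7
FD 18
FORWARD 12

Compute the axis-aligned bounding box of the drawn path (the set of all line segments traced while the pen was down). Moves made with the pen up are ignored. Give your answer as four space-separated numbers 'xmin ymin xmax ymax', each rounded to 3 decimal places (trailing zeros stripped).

Executing turtle program step by step:
Start: pos=(-6,-4), heading=225, pen down
RT 270: heading 225 -> 315
FD 9: (-6,-4) -> (0.364,-10.364) [heading=315, draw]
RT 270: heading 315 -> 45
RT 270: heading 45 -> 135
PU: pen up
BK 17: (0.364,-10.364) -> (12.385,-22.385) [heading=135, move]
FD 18: (12.385,-22.385) -> (-0.343,-9.657) [heading=135, move]
RT 90: heading 135 -> 45
FD 6: (-0.343,-9.657) -> (3.899,-5.414) [heading=45, move]
RT 180: heading 45 -> 225
RT 270: heading 225 -> 315
FD 2: (3.899,-5.414) -> (5.314,-6.828) [heading=315, move]
FD 7: (5.314,-6.828) -> (10.263,-11.778) [heading=315, move]
FD 18: (10.263,-11.778) -> (22.991,-24.506) [heading=315, move]
FD 12: (22.991,-24.506) -> (31.477,-32.991) [heading=315, move]
Final: pos=(31.477,-32.991), heading=315, 1 segment(s) drawn

Segment endpoints: x in {-6, 0.364}, y in {-10.364, -4}
xmin=-6, ymin=-10.364, xmax=0.364, ymax=-4

Answer: -6 -10.364 0.364 -4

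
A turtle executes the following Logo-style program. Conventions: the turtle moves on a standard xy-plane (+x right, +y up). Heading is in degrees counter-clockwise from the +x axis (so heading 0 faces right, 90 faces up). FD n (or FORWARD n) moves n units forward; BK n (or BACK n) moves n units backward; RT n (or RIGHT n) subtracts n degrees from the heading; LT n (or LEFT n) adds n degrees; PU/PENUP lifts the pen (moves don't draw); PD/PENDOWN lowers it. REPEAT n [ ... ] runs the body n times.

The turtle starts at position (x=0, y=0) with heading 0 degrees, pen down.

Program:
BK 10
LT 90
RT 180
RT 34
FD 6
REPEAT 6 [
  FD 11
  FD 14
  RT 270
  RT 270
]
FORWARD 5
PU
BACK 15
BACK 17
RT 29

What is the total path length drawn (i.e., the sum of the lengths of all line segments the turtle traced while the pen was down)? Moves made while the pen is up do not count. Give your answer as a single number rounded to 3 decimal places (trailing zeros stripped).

Executing turtle program step by step:
Start: pos=(0,0), heading=0, pen down
BK 10: (0,0) -> (-10,0) [heading=0, draw]
LT 90: heading 0 -> 90
RT 180: heading 90 -> 270
RT 34: heading 270 -> 236
FD 6: (-10,0) -> (-13.355,-4.974) [heading=236, draw]
REPEAT 6 [
  -- iteration 1/6 --
  FD 11: (-13.355,-4.974) -> (-19.506,-14.094) [heading=236, draw]
  FD 14: (-19.506,-14.094) -> (-27.335,-25.7) [heading=236, draw]
  RT 270: heading 236 -> 326
  RT 270: heading 326 -> 56
  -- iteration 2/6 --
  FD 11: (-27.335,-25.7) -> (-21.184,-16.581) [heading=56, draw]
  FD 14: (-21.184,-16.581) -> (-13.355,-4.974) [heading=56, draw]
  RT 270: heading 56 -> 146
  RT 270: heading 146 -> 236
  -- iteration 3/6 --
  FD 11: (-13.355,-4.974) -> (-19.506,-14.094) [heading=236, draw]
  FD 14: (-19.506,-14.094) -> (-27.335,-25.7) [heading=236, draw]
  RT 270: heading 236 -> 326
  RT 270: heading 326 -> 56
  -- iteration 4/6 --
  FD 11: (-27.335,-25.7) -> (-21.184,-16.581) [heading=56, draw]
  FD 14: (-21.184,-16.581) -> (-13.355,-4.974) [heading=56, draw]
  RT 270: heading 56 -> 146
  RT 270: heading 146 -> 236
  -- iteration 5/6 --
  FD 11: (-13.355,-4.974) -> (-19.506,-14.094) [heading=236, draw]
  FD 14: (-19.506,-14.094) -> (-27.335,-25.7) [heading=236, draw]
  RT 270: heading 236 -> 326
  RT 270: heading 326 -> 56
  -- iteration 6/6 --
  FD 11: (-27.335,-25.7) -> (-21.184,-16.581) [heading=56, draw]
  FD 14: (-21.184,-16.581) -> (-13.355,-4.974) [heading=56, draw]
  RT 270: heading 56 -> 146
  RT 270: heading 146 -> 236
]
FD 5: (-13.355,-4.974) -> (-16.151,-9.119) [heading=236, draw]
PU: pen up
BK 15: (-16.151,-9.119) -> (-7.763,3.316) [heading=236, move]
BK 17: (-7.763,3.316) -> (1.743,17.41) [heading=236, move]
RT 29: heading 236 -> 207
Final: pos=(1.743,17.41), heading=207, 15 segment(s) drawn

Segment lengths:
  seg 1: (0,0) -> (-10,0), length = 10
  seg 2: (-10,0) -> (-13.355,-4.974), length = 6
  seg 3: (-13.355,-4.974) -> (-19.506,-14.094), length = 11
  seg 4: (-19.506,-14.094) -> (-27.335,-25.7), length = 14
  seg 5: (-27.335,-25.7) -> (-21.184,-16.581), length = 11
  seg 6: (-21.184,-16.581) -> (-13.355,-4.974), length = 14
  seg 7: (-13.355,-4.974) -> (-19.506,-14.094), length = 11
  seg 8: (-19.506,-14.094) -> (-27.335,-25.7), length = 14
  seg 9: (-27.335,-25.7) -> (-21.184,-16.581), length = 11
  seg 10: (-21.184,-16.581) -> (-13.355,-4.974), length = 14
  seg 11: (-13.355,-4.974) -> (-19.506,-14.094), length = 11
  seg 12: (-19.506,-14.094) -> (-27.335,-25.7), length = 14
  seg 13: (-27.335,-25.7) -> (-21.184,-16.581), length = 11
  seg 14: (-21.184,-16.581) -> (-13.355,-4.974), length = 14
  seg 15: (-13.355,-4.974) -> (-16.151,-9.119), length = 5
Total = 171

Answer: 171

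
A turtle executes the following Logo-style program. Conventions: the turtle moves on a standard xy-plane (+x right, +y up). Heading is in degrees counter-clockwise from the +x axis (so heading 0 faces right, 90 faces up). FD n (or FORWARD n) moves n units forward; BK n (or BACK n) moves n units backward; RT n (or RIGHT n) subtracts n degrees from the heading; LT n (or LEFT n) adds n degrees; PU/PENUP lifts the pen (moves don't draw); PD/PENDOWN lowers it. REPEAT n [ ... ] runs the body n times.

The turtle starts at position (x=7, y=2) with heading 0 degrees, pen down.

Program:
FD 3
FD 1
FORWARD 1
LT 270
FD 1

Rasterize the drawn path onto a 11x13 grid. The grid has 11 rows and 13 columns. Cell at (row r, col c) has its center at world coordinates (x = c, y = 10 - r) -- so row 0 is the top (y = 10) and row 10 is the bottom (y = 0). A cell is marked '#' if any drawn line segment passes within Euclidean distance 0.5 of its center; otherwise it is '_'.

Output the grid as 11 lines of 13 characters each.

Answer: _____________
_____________
_____________
_____________
_____________
_____________
_____________
_____________
_______######
____________#
_____________

Derivation:
Segment 0: (7,2) -> (10,2)
Segment 1: (10,2) -> (11,2)
Segment 2: (11,2) -> (12,2)
Segment 3: (12,2) -> (12,1)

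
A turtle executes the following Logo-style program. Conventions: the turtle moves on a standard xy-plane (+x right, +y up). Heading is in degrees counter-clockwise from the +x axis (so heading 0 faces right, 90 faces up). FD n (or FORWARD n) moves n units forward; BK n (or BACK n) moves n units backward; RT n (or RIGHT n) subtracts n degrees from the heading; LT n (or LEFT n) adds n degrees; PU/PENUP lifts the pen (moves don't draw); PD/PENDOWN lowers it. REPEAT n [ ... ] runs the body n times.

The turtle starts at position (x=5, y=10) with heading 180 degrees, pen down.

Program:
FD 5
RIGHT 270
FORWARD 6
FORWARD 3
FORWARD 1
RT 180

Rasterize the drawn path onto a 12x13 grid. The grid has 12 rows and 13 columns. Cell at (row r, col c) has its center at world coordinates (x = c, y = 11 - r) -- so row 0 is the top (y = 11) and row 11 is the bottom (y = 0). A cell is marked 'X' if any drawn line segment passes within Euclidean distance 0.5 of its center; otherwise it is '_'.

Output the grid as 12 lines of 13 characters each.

Answer: _____________
XXXXXX_______
X____________
X____________
X____________
X____________
X____________
X____________
X____________
X____________
X____________
X____________

Derivation:
Segment 0: (5,10) -> (0,10)
Segment 1: (0,10) -> (0,4)
Segment 2: (0,4) -> (0,1)
Segment 3: (0,1) -> (0,0)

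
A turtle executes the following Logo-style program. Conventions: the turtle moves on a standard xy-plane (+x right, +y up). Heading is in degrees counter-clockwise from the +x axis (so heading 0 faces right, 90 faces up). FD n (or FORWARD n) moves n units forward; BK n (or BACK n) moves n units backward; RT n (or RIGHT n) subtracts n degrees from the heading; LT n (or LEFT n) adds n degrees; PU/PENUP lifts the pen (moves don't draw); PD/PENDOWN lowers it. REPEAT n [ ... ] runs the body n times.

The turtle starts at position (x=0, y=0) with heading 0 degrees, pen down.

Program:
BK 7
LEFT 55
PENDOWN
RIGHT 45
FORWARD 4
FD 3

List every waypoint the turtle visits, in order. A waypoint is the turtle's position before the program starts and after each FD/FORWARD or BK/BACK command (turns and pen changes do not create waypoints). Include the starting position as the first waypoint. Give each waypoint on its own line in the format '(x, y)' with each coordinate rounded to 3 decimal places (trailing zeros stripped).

Answer: (0, 0)
(-7, 0)
(-3.061, 0.695)
(-0.106, 1.216)

Derivation:
Executing turtle program step by step:
Start: pos=(0,0), heading=0, pen down
BK 7: (0,0) -> (-7,0) [heading=0, draw]
LT 55: heading 0 -> 55
PD: pen down
RT 45: heading 55 -> 10
FD 4: (-7,0) -> (-3.061,0.695) [heading=10, draw]
FD 3: (-3.061,0.695) -> (-0.106,1.216) [heading=10, draw]
Final: pos=(-0.106,1.216), heading=10, 3 segment(s) drawn
Waypoints (4 total):
(0, 0)
(-7, 0)
(-3.061, 0.695)
(-0.106, 1.216)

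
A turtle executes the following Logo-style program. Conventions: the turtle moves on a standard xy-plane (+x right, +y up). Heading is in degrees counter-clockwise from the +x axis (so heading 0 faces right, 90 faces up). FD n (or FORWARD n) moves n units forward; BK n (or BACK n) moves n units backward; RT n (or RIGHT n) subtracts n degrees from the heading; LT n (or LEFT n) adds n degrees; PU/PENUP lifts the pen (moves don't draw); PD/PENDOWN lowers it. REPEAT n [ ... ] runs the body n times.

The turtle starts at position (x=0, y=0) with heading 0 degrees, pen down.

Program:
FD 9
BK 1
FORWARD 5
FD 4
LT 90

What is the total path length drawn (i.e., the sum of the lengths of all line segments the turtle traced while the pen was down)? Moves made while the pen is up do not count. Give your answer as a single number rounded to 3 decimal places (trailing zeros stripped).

Answer: 19

Derivation:
Executing turtle program step by step:
Start: pos=(0,0), heading=0, pen down
FD 9: (0,0) -> (9,0) [heading=0, draw]
BK 1: (9,0) -> (8,0) [heading=0, draw]
FD 5: (8,0) -> (13,0) [heading=0, draw]
FD 4: (13,0) -> (17,0) [heading=0, draw]
LT 90: heading 0 -> 90
Final: pos=(17,0), heading=90, 4 segment(s) drawn

Segment lengths:
  seg 1: (0,0) -> (9,0), length = 9
  seg 2: (9,0) -> (8,0), length = 1
  seg 3: (8,0) -> (13,0), length = 5
  seg 4: (13,0) -> (17,0), length = 4
Total = 19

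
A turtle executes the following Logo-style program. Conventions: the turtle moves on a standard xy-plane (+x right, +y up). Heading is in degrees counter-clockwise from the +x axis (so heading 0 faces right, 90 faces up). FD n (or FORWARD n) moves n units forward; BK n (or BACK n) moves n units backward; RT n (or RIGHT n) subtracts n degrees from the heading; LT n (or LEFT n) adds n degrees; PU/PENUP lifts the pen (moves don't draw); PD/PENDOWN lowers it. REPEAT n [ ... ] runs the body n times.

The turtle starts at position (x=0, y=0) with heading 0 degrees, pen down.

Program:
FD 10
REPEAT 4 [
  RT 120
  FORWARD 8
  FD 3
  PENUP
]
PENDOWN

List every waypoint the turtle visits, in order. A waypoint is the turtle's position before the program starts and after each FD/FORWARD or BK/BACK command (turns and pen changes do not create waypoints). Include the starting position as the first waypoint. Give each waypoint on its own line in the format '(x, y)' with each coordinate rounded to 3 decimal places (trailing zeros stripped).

Executing turtle program step by step:
Start: pos=(0,0), heading=0, pen down
FD 10: (0,0) -> (10,0) [heading=0, draw]
REPEAT 4 [
  -- iteration 1/4 --
  RT 120: heading 0 -> 240
  FD 8: (10,0) -> (6,-6.928) [heading=240, draw]
  FD 3: (6,-6.928) -> (4.5,-9.526) [heading=240, draw]
  PU: pen up
  -- iteration 2/4 --
  RT 120: heading 240 -> 120
  FD 8: (4.5,-9.526) -> (0.5,-2.598) [heading=120, move]
  FD 3: (0.5,-2.598) -> (-1,0) [heading=120, move]
  PU: pen up
  -- iteration 3/4 --
  RT 120: heading 120 -> 0
  FD 8: (-1,0) -> (7,0) [heading=0, move]
  FD 3: (7,0) -> (10,0) [heading=0, move]
  PU: pen up
  -- iteration 4/4 --
  RT 120: heading 0 -> 240
  FD 8: (10,0) -> (6,-6.928) [heading=240, move]
  FD 3: (6,-6.928) -> (4.5,-9.526) [heading=240, move]
  PU: pen up
]
PD: pen down
Final: pos=(4.5,-9.526), heading=240, 3 segment(s) drawn
Waypoints (10 total):
(0, 0)
(10, 0)
(6, -6.928)
(4.5, -9.526)
(0.5, -2.598)
(-1, 0)
(7, 0)
(10, 0)
(6, -6.928)
(4.5, -9.526)

Answer: (0, 0)
(10, 0)
(6, -6.928)
(4.5, -9.526)
(0.5, -2.598)
(-1, 0)
(7, 0)
(10, 0)
(6, -6.928)
(4.5, -9.526)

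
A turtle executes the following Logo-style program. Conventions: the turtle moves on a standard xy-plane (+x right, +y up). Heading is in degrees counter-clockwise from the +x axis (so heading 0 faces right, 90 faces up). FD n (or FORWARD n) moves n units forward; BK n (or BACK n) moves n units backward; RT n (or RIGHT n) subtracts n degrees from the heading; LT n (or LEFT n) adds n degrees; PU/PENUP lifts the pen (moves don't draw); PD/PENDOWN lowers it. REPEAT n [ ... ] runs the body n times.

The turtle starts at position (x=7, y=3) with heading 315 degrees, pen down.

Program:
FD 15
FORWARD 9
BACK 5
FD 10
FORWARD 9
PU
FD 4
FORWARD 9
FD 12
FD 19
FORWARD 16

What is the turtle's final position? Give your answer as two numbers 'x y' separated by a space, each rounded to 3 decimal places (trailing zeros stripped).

Answer: 76.296 -66.296

Derivation:
Executing turtle program step by step:
Start: pos=(7,3), heading=315, pen down
FD 15: (7,3) -> (17.607,-7.607) [heading=315, draw]
FD 9: (17.607,-7.607) -> (23.971,-13.971) [heading=315, draw]
BK 5: (23.971,-13.971) -> (20.435,-10.435) [heading=315, draw]
FD 10: (20.435,-10.435) -> (27.506,-17.506) [heading=315, draw]
FD 9: (27.506,-17.506) -> (33.87,-23.87) [heading=315, draw]
PU: pen up
FD 4: (33.87,-23.87) -> (36.698,-26.698) [heading=315, move]
FD 9: (36.698,-26.698) -> (43.062,-33.062) [heading=315, move]
FD 12: (43.062,-33.062) -> (51.548,-41.548) [heading=315, move]
FD 19: (51.548,-41.548) -> (64.983,-54.983) [heading=315, move]
FD 16: (64.983,-54.983) -> (76.296,-66.296) [heading=315, move]
Final: pos=(76.296,-66.296), heading=315, 5 segment(s) drawn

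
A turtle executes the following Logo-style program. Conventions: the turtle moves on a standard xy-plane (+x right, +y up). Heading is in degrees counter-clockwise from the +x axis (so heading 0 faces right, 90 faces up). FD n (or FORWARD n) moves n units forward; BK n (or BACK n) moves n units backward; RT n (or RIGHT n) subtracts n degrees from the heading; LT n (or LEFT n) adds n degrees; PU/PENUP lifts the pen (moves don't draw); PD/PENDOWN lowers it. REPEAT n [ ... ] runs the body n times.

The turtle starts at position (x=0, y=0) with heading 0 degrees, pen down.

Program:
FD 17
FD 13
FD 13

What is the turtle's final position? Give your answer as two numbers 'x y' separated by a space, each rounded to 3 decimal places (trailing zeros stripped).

Executing turtle program step by step:
Start: pos=(0,0), heading=0, pen down
FD 17: (0,0) -> (17,0) [heading=0, draw]
FD 13: (17,0) -> (30,0) [heading=0, draw]
FD 13: (30,0) -> (43,0) [heading=0, draw]
Final: pos=(43,0), heading=0, 3 segment(s) drawn

Answer: 43 0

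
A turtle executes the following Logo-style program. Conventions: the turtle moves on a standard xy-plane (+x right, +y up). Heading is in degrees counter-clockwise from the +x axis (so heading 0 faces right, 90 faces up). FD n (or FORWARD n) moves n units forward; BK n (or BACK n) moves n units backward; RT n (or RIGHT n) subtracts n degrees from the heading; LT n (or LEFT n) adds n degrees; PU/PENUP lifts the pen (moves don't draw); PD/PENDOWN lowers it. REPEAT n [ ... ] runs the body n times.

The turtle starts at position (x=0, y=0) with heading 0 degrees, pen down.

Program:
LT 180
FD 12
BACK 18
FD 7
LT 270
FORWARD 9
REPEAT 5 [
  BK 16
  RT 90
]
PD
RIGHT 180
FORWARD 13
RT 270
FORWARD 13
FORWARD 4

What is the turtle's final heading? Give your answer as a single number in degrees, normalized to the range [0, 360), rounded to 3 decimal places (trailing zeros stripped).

Executing turtle program step by step:
Start: pos=(0,0), heading=0, pen down
LT 180: heading 0 -> 180
FD 12: (0,0) -> (-12,0) [heading=180, draw]
BK 18: (-12,0) -> (6,0) [heading=180, draw]
FD 7: (6,0) -> (-1,0) [heading=180, draw]
LT 270: heading 180 -> 90
FD 9: (-1,0) -> (-1,9) [heading=90, draw]
REPEAT 5 [
  -- iteration 1/5 --
  BK 16: (-1,9) -> (-1,-7) [heading=90, draw]
  RT 90: heading 90 -> 0
  -- iteration 2/5 --
  BK 16: (-1,-7) -> (-17,-7) [heading=0, draw]
  RT 90: heading 0 -> 270
  -- iteration 3/5 --
  BK 16: (-17,-7) -> (-17,9) [heading=270, draw]
  RT 90: heading 270 -> 180
  -- iteration 4/5 --
  BK 16: (-17,9) -> (-1,9) [heading=180, draw]
  RT 90: heading 180 -> 90
  -- iteration 5/5 --
  BK 16: (-1,9) -> (-1,-7) [heading=90, draw]
  RT 90: heading 90 -> 0
]
PD: pen down
RT 180: heading 0 -> 180
FD 13: (-1,-7) -> (-14,-7) [heading=180, draw]
RT 270: heading 180 -> 270
FD 13: (-14,-7) -> (-14,-20) [heading=270, draw]
FD 4: (-14,-20) -> (-14,-24) [heading=270, draw]
Final: pos=(-14,-24), heading=270, 12 segment(s) drawn

Answer: 270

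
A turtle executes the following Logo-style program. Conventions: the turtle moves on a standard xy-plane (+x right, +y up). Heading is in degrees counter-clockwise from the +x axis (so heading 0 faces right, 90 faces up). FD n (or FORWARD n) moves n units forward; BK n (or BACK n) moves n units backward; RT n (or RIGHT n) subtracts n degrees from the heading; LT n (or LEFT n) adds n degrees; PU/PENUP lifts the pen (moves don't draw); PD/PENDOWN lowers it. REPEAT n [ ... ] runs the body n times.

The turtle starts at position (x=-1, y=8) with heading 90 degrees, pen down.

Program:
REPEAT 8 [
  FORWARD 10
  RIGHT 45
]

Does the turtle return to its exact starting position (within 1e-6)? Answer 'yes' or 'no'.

Answer: yes

Derivation:
Executing turtle program step by step:
Start: pos=(-1,8), heading=90, pen down
REPEAT 8 [
  -- iteration 1/8 --
  FD 10: (-1,8) -> (-1,18) [heading=90, draw]
  RT 45: heading 90 -> 45
  -- iteration 2/8 --
  FD 10: (-1,18) -> (6.071,25.071) [heading=45, draw]
  RT 45: heading 45 -> 0
  -- iteration 3/8 --
  FD 10: (6.071,25.071) -> (16.071,25.071) [heading=0, draw]
  RT 45: heading 0 -> 315
  -- iteration 4/8 --
  FD 10: (16.071,25.071) -> (23.142,18) [heading=315, draw]
  RT 45: heading 315 -> 270
  -- iteration 5/8 --
  FD 10: (23.142,18) -> (23.142,8) [heading=270, draw]
  RT 45: heading 270 -> 225
  -- iteration 6/8 --
  FD 10: (23.142,8) -> (16.071,0.929) [heading=225, draw]
  RT 45: heading 225 -> 180
  -- iteration 7/8 --
  FD 10: (16.071,0.929) -> (6.071,0.929) [heading=180, draw]
  RT 45: heading 180 -> 135
  -- iteration 8/8 --
  FD 10: (6.071,0.929) -> (-1,8) [heading=135, draw]
  RT 45: heading 135 -> 90
]
Final: pos=(-1,8), heading=90, 8 segment(s) drawn

Start position: (-1, 8)
Final position: (-1, 8)
Distance = 0; < 1e-6 -> CLOSED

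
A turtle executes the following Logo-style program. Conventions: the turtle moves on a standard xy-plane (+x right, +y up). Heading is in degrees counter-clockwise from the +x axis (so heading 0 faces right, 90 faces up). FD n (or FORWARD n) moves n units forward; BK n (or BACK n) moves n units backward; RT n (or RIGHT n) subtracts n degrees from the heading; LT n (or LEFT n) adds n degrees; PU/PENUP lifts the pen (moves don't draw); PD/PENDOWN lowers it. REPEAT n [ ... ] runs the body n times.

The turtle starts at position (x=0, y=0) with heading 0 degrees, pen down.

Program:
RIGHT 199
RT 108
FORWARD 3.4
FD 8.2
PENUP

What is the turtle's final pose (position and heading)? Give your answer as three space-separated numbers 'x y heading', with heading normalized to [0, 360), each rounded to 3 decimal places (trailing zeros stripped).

Answer: 6.981 9.264 53

Derivation:
Executing turtle program step by step:
Start: pos=(0,0), heading=0, pen down
RT 199: heading 0 -> 161
RT 108: heading 161 -> 53
FD 3.4: (0,0) -> (2.046,2.715) [heading=53, draw]
FD 8.2: (2.046,2.715) -> (6.981,9.264) [heading=53, draw]
PU: pen up
Final: pos=(6.981,9.264), heading=53, 2 segment(s) drawn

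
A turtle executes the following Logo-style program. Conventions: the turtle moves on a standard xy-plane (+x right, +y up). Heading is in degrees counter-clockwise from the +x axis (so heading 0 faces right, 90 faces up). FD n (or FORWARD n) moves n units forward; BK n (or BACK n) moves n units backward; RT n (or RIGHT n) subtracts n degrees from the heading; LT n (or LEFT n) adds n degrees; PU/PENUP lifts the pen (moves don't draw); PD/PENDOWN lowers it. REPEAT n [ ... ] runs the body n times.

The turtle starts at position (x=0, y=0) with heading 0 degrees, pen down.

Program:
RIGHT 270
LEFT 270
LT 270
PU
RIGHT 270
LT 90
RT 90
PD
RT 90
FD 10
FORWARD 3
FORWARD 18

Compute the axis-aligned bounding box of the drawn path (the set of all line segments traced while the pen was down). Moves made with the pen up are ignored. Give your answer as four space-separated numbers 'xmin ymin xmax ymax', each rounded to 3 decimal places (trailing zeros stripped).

Executing turtle program step by step:
Start: pos=(0,0), heading=0, pen down
RT 270: heading 0 -> 90
LT 270: heading 90 -> 0
LT 270: heading 0 -> 270
PU: pen up
RT 270: heading 270 -> 0
LT 90: heading 0 -> 90
RT 90: heading 90 -> 0
PD: pen down
RT 90: heading 0 -> 270
FD 10: (0,0) -> (0,-10) [heading=270, draw]
FD 3: (0,-10) -> (0,-13) [heading=270, draw]
FD 18: (0,-13) -> (0,-31) [heading=270, draw]
Final: pos=(0,-31), heading=270, 3 segment(s) drawn

Segment endpoints: x in {0, 0, 0, 0}, y in {-31, -13, -10, 0}
xmin=0, ymin=-31, xmax=0, ymax=0

Answer: 0 -31 0 0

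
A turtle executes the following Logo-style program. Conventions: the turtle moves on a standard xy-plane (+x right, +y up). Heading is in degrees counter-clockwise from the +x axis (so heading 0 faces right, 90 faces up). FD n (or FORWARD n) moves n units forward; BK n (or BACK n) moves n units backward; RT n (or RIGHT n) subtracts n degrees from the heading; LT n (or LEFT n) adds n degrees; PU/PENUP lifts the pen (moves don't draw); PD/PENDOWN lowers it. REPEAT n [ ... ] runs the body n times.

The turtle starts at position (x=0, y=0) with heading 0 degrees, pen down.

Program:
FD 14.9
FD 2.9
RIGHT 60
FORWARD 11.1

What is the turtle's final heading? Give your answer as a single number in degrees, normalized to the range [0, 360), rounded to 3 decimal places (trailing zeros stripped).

Answer: 300

Derivation:
Executing turtle program step by step:
Start: pos=(0,0), heading=0, pen down
FD 14.9: (0,0) -> (14.9,0) [heading=0, draw]
FD 2.9: (14.9,0) -> (17.8,0) [heading=0, draw]
RT 60: heading 0 -> 300
FD 11.1: (17.8,0) -> (23.35,-9.613) [heading=300, draw]
Final: pos=(23.35,-9.613), heading=300, 3 segment(s) drawn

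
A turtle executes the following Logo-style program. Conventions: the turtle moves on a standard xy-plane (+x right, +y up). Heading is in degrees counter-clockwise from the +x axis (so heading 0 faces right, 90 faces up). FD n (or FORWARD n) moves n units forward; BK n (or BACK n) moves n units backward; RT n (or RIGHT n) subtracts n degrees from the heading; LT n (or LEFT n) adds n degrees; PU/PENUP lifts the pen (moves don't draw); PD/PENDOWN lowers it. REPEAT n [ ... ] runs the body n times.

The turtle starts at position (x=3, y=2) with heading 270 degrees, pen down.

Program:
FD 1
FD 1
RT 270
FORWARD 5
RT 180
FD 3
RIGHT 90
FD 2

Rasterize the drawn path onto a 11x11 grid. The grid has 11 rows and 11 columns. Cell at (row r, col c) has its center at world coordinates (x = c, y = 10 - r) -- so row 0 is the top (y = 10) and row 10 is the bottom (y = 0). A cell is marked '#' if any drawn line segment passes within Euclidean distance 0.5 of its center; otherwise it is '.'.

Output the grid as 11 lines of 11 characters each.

Segment 0: (3,2) -> (3,1)
Segment 1: (3,1) -> (3,0)
Segment 2: (3,0) -> (8,0)
Segment 3: (8,0) -> (5,-0)
Segment 4: (5,-0) -> (5,2)

Answer: ...........
...........
...........
...........
...........
...........
...........
...........
...#.#.....
...#.#.....
...######..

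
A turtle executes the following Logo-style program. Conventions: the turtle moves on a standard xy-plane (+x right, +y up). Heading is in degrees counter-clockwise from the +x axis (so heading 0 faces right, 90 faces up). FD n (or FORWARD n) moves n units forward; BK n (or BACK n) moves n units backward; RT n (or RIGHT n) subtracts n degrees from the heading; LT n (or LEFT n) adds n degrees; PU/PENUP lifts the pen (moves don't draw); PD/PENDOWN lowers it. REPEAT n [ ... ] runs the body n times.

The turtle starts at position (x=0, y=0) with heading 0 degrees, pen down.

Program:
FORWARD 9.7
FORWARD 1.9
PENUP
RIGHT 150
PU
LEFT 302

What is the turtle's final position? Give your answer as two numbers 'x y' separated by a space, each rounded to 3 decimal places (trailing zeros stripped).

Answer: 11.6 0

Derivation:
Executing turtle program step by step:
Start: pos=(0,0), heading=0, pen down
FD 9.7: (0,0) -> (9.7,0) [heading=0, draw]
FD 1.9: (9.7,0) -> (11.6,0) [heading=0, draw]
PU: pen up
RT 150: heading 0 -> 210
PU: pen up
LT 302: heading 210 -> 152
Final: pos=(11.6,0), heading=152, 2 segment(s) drawn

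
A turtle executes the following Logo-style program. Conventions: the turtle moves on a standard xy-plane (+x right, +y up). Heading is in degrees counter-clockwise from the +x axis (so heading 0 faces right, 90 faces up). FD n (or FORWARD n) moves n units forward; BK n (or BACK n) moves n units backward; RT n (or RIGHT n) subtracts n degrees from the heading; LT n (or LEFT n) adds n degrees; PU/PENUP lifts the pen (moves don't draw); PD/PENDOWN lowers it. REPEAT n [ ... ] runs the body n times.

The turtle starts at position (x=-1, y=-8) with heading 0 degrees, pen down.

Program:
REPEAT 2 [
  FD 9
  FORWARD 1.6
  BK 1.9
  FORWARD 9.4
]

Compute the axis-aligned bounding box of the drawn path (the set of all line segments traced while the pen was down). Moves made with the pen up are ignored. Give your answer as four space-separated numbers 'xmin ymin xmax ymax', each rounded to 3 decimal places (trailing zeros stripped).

Answer: -1 -8 35.2 -8

Derivation:
Executing turtle program step by step:
Start: pos=(-1,-8), heading=0, pen down
REPEAT 2 [
  -- iteration 1/2 --
  FD 9: (-1,-8) -> (8,-8) [heading=0, draw]
  FD 1.6: (8,-8) -> (9.6,-8) [heading=0, draw]
  BK 1.9: (9.6,-8) -> (7.7,-8) [heading=0, draw]
  FD 9.4: (7.7,-8) -> (17.1,-8) [heading=0, draw]
  -- iteration 2/2 --
  FD 9: (17.1,-8) -> (26.1,-8) [heading=0, draw]
  FD 1.6: (26.1,-8) -> (27.7,-8) [heading=0, draw]
  BK 1.9: (27.7,-8) -> (25.8,-8) [heading=0, draw]
  FD 9.4: (25.8,-8) -> (35.2,-8) [heading=0, draw]
]
Final: pos=(35.2,-8), heading=0, 8 segment(s) drawn

Segment endpoints: x in {-1, 7.7, 8, 9.6, 17.1, 25.8, 26.1, 27.7, 35.2}, y in {-8}
xmin=-1, ymin=-8, xmax=35.2, ymax=-8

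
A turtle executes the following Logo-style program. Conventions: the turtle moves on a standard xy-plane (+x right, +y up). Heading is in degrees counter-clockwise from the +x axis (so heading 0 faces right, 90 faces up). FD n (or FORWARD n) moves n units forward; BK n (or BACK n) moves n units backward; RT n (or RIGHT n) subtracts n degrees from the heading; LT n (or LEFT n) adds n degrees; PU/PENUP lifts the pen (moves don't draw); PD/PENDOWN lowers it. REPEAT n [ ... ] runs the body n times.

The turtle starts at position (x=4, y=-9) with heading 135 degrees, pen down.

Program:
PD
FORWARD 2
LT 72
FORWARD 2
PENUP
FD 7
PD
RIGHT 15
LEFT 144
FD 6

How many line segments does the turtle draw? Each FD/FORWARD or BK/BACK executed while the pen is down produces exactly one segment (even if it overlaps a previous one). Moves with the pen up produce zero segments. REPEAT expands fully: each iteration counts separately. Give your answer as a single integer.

Answer: 3

Derivation:
Executing turtle program step by step:
Start: pos=(4,-9), heading=135, pen down
PD: pen down
FD 2: (4,-9) -> (2.586,-7.586) [heading=135, draw]
LT 72: heading 135 -> 207
FD 2: (2.586,-7.586) -> (0.804,-8.494) [heading=207, draw]
PU: pen up
FD 7: (0.804,-8.494) -> (-5.433,-11.672) [heading=207, move]
PD: pen down
RT 15: heading 207 -> 192
LT 144: heading 192 -> 336
FD 6: (-5.433,-11.672) -> (0.048,-14.112) [heading=336, draw]
Final: pos=(0.048,-14.112), heading=336, 3 segment(s) drawn
Segments drawn: 3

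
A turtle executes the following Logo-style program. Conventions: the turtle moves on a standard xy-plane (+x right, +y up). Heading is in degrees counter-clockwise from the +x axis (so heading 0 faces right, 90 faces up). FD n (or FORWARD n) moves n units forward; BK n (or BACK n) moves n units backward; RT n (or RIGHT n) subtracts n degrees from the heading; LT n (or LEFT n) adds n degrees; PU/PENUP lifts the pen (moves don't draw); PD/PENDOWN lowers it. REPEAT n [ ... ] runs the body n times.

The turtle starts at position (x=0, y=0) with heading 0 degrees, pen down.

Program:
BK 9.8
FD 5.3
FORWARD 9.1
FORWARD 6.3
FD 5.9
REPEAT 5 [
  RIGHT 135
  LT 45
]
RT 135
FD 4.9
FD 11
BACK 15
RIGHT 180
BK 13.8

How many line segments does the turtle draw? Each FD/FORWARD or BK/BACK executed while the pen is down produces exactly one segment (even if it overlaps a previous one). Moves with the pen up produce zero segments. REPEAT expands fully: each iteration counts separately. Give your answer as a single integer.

Answer: 9

Derivation:
Executing turtle program step by step:
Start: pos=(0,0), heading=0, pen down
BK 9.8: (0,0) -> (-9.8,0) [heading=0, draw]
FD 5.3: (-9.8,0) -> (-4.5,0) [heading=0, draw]
FD 9.1: (-4.5,0) -> (4.6,0) [heading=0, draw]
FD 6.3: (4.6,0) -> (10.9,0) [heading=0, draw]
FD 5.9: (10.9,0) -> (16.8,0) [heading=0, draw]
REPEAT 5 [
  -- iteration 1/5 --
  RT 135: heading 0 -> 225
  LT 45: heading 225 -> 270
  -- iteration 2/5 --
  RT 135: heading 270 -> 135
  LT 45: heading 135 -> 180
  -- iteration 3/5 --
  RT 135: heading 180 -> 45
  LT 45: heading 45 -> 90
  -- iteration 4/5 --
  RT 135: heading 90 -> 315
  LT 45: heading 315 -> 0
  -- iteration 5/5 --
  RT 135: heading 0 -> 225
  LT 45: heading 225 -> 270
]
RT 135: heading 270 -> 135
FD 4.9: (16.8,0) -> (13.335,3.465) [heading=135, draw]
FD 11: (13.335,3.465) -> (5.557,11.243) [heading=135, draw]
BK 15: (5.557,11.243) -> (16.164,0.636) [heading=135, draw]
RT 180: heading 135 -> 315
BK 13.8: (16.164,0.636) -> (6.406,10.394) [heading=315, draw]
Final: pos=(6.406,10.394), heading=315, 9 segment(s) drawn
Segments drawn: 9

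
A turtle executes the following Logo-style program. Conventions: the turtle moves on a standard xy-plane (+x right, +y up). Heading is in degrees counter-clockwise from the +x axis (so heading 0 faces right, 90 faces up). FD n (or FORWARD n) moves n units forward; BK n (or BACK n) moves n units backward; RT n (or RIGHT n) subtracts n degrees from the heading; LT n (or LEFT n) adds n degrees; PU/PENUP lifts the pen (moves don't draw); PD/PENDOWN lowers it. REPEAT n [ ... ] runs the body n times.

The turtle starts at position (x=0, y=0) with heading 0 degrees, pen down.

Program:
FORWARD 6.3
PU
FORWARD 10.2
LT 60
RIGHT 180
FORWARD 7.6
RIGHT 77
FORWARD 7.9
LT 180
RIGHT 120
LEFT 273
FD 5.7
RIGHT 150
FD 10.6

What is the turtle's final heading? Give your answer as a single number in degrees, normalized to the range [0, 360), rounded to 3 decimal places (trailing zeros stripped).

Answer: 346

Derivation:
Executing turtle program step by step:
Start: pos=(0,0), heading=0, pen down
FD 6.3: (0,0) -> (6.3,0) [heading=0, draw]
PU: pen up
FD 10.2: (6.3,0) -> (16.5,0) [heading=0, move]
LT 60: heading 0 -> 60
RT 180: heading 60 -> 240
FD 7.6: (16.5,0) -> (12.7,-6.582) [heading=240, move]
RT 77: heading 240 -> 163
FD 7.9: (12.7,-6.582) -> (5.145,-4.272) [heading=163, move]
LT 180: heading 163 -> 343
RT 120: heading 343 -> 223
LT 273: heading 223 -> 136
FD 5.7: (5.145,-4.272) -> (1.045,-0.313) [heading=136, move]
RT 150: heading 136 -> 346
FD 10.6: (1.045,-0.313) -> (11.33,-2.877) [heading=346, move]
Final: pos=(11.33,-2.877), heading=346, 1 segment(s) drawn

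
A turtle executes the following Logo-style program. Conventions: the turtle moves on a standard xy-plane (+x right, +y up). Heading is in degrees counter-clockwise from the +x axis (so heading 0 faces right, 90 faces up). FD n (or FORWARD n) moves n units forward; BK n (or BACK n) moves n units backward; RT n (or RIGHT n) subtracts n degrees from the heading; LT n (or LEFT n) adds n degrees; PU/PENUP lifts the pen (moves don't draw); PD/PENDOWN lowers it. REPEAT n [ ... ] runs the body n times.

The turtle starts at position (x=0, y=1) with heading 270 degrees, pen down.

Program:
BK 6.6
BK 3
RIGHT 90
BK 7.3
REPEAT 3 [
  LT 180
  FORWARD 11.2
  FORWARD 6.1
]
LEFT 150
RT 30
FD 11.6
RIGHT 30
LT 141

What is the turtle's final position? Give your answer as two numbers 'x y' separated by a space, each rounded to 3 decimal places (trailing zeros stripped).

Answer: 18.8 20.646

Derivation:
Executing turtle program step by step:
Start: pos=(0,1), heading=270, pen down
BK 6.6: (0,1) -> (0,7.6) [heading=270, draw]
BK 3: (0,7.6) -> (0,10.6) [heading=270, draw]
RT 90: heading 270 -> 180
BK 7.3: (0,10.6) -> (7.3,10.6) [heading=180, draw]
REPEAT 3 [
  -- iteration 1/3 --
  LT 180: heading 180 -> 0
  FD 11.2: (7.3,10.6) -> (18.5,10.6) [heading=0, draw]
  FD 6.1: (18.5,10.6) -> (24.6,10.6) [heading=0, draw]
  -- iteration 2/3 --
  LT 180: heading 0 -> 180
  FD 11.2: (24.6,10.6) -> (13.4,10.6) [heading=180, draw]
  FD 6.1: (13.4,10.6) -> (7.3,10.6) [heading=180, draw]
  -- iteration 3/3 --
  LT 180: heading 180 -> 0
  FD 11.2: (7.3,10.6) -> (18.5,10.6) [heading=0, draw]
  FD 6.1: (18.5,10.6) -> (24.6,10.6) [heading=0, draw]
]
LT 150: heading 0 -> 150
RT 30: heading 150 -> 120
FD 11.6: (24.6,10.6) -> (18.8,20.646) [heading=120, draw]
RT 30: heading 120 -> 90
LT 141: heading 90 -> 231
Final: pos=(18.8,20.646), heading=231, 10 segment(s) drawn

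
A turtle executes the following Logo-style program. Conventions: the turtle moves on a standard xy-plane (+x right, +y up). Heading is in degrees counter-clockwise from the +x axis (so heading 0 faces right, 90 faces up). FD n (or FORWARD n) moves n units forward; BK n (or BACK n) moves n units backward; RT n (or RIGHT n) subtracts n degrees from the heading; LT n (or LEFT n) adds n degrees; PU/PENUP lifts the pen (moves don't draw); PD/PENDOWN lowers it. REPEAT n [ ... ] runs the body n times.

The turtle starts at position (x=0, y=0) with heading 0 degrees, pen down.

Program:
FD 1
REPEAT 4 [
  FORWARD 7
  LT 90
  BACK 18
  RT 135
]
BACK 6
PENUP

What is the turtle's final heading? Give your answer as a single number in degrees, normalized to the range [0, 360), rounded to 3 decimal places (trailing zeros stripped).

Answer: 180

Derivation:
Executing turtle program step by step:
Start: pos=(0,0), heading=0, pen down
FD 1: (0,0) -> (1,0) [heading=0, draw]
REPEAT 4 [
  -- iteration 1/4 --
  FD 7: (1,0) -> (8,0) [heading=0, draw]
  LT 90: heading 0 -> 90
  BK 18: (8,0) -> (8,-18) [heading=90, draw]
  RT 135: heading 90 -> 315
  -- iteration 2/4 --
  FD 7: (8,-18) -> (12.95,-22.95) [heading=315, draw]
  LT 90: heading 315 -> 45
  BK 18: (12.95,-22.95) -> (0.222,-35.678) [heading=45, draw]
  RT 135: heading 45 -> 270
  -- iteration 3/4 --
  FD 7: (0.222,-35.678) -> (0.222,-42.678) [heading=270, draw]
  LT 90: heading 270 -> 0
  BK 18: (0.222,-42.678) -> (-17.778,-42.678) [heading=0, draw]
  RT 135: heading 0 -> 225
  -- iteration 4/4 --
  FD 7: (-17.778,-42.678) -> (-22.728,-47.627) [heading=225, draw]
  LT 90: heading 225 -> 315
  BK 18: (-22.728,-47.627) -> (-35.456,-34.899) [heading=315, draw]
  RT 135: heading 315 -> 180
]
BK 6: (-35.456,-34.899) -> (-29.456,-34.899) [heading=180, draw]
PU: pen up
Final: pos=(-29.456,-34.899), heading=180, 10 segment(s) drawn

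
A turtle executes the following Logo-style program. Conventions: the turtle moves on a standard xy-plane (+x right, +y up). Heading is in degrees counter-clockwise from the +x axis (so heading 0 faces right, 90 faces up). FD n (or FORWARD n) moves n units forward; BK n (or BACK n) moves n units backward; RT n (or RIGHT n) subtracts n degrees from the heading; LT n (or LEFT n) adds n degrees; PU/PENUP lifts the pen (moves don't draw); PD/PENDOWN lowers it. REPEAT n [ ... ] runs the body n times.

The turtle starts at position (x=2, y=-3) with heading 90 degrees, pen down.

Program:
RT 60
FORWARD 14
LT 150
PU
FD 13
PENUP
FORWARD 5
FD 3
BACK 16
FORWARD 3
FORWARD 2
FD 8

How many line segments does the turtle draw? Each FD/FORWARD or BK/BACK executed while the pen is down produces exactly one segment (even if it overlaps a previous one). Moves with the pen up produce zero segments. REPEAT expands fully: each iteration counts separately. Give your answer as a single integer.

Executing turtle program step by step:
Start: pos=(2,-3), heading=90, pen down
RT 60: heading 90 -> 30
FD 14: (2,-3) -> (14.124,4) [heading=30, draw]
LT 150: heading 30 -> 180
PU: pen up
FD 13: (14.124,4) -> (1.124,4) [heading=180, move]
PU: pen up
FD 5: (1.124,4) -> (-3.876,4) [heading=180, move]
FD 3: (-3.876,4) -> (-6.876,4) [heading=180, move]
BK 16: (-6.876,4) -> (9.124,4) [heading=180, move]
FD 3: (9.124,4) -> (6.124,4) [heading=180, move]
FD 2: (6.124,4) -> (4.124,4) [heading=180, move]
FD 8: (4.124,4) -> (-3.876,4) [heading=180, move]
Final: pos=(-3.876,4), heading=180, 1 segment(s) drawn
Segments drawn: 1

Answer: 1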